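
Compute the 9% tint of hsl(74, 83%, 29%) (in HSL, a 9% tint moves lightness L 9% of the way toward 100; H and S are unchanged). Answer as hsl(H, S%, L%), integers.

hsl(74, 83%, 35%)

L moves 9% from 29 toward 100: 29 + 6.39 = 35.39 → 35.
H and S are unchanged.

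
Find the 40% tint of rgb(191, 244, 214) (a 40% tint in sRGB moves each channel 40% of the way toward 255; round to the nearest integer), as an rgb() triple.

A 40% tint moves each channel 40% toward 255:
  R: 191 + 0.4×(255−191) = 191 + 25.6 = 216.6 → 217
  G: 244 + 0.4×(255−244) = 244 + 4.4 = 248.4 → 248
  B: 214 + 16.4 = 230.4 → 230

rgb(217, 248, 230)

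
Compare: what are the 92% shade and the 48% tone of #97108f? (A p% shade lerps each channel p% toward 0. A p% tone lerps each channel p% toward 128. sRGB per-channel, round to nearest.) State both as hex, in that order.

#0c010b, #8c4688

#97108f is rgb(151, 16, 143).
92% shade:
  R: 151 + 0.92×(0−151) = 151 − 138.92 = 12.08 → 12
  G: 16 + 0.92×(0−16) = 16 − 14.72 = 1.28 → 1
  B: 143 + 0.92×(0−143) = 143 − 131.56 = 11.44 → 11
  → #0c010b
48% tone:
  R: 151 + 0.48×(128−151) = 151 − 11.04 = 139.96 → 140
  G: 16 + 53.76 = 69.76 → 70
  B: 143 − 7.2 = 135.8 → 136
  → #8c4688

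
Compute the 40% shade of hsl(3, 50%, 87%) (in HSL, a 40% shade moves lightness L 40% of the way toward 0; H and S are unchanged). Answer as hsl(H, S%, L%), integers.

hsl(3, 50%, 52%)

L moves 40% from 87 toward 0: 87 − 34.8 = 52.2 → 52.
H and S are unchanged.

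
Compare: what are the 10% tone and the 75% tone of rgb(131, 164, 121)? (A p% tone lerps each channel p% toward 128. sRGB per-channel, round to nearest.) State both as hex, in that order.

10% tone:
  R: 131 + 0.1×(128−131) = 131 − 0.3 = 130.7 → 131
  G: 164 + 0.1×(128−164) = 164 − 3.6 = 160.4 → 160
  B: 121 + 0.1×(128−121) = 121 + 0.7 = 121.7 → 122
  → #83A07A
75% tone:
  R: 131 + 0.75×(128−131) = 131 − 2.25 = 128.75 → 129
  G: 164 + 0.75×(128−164) = 164 − 27 = 137 → 137
  B: 121 + 5.25 = 126.25 → 126
  → #81897E

#83A07A, #81897E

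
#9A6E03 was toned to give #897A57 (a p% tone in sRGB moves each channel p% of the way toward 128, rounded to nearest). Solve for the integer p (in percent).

67%

#9A6E03 is rgb(154, 110, 3); #897A57 is rgb(137, 122, 87).
On the B channel (widest range): 87 ≈ 3 + (p/100)(128 − 3), so p ≈ 100×(87 − 3)/(128 − 3) = 8400/125 = 67.20.
p = 67 reproduces all three channels after rounding.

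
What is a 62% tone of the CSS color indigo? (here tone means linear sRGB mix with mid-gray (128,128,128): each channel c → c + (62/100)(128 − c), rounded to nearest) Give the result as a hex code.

#6C4F81

CSS indigo is rgb(75, 0, 130).
A 62% tone moves each channel 62% toward 128:
  R: 75 + 32.86 = 107.86 → 108
  G: 0 + 79.36 = 79.36 → 79
  B: 130 − 1.24 = 128.76 → 129
rgb(108, 79, 129) = #6C4F81.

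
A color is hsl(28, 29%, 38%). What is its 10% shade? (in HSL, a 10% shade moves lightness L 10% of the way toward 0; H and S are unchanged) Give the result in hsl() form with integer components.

hsl(28, 29%, 34%)

L moves 10% from 38 toward 0: 38 − 3.8 = 34.2 → 34.
H and S are unchanged.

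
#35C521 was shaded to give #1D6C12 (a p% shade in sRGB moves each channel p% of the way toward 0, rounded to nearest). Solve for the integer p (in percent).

45%

#35C521 is rgb(53, 197, 33); #1D6C12 is rgb(29, 108, 18).
On the G channel (widest range): 108 ≈ 197 + (p/100)(0 − 197), so p ≈ 100×(108 − 197)/(0 − 197) = -8900/-197 = 45.18.
p = 45 reproduces all three channels after rounding.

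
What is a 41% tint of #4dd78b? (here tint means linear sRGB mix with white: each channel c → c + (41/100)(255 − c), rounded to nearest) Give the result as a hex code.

#96e7bb

#4dd78b is rgb(77, 215, 139).
Per channel, c → c + 0.41(255 − c):
  R: 77 + 72.98 = 149.98 → 150
  G: 215 + 0.41×(255−215) = 215 + 16.4 = 231.4 → 231
  B: 139 + 0.41×(255−139) = 139 + 47.56 = 186.56 → 187
rgb(150, 231, 187) = #96e7bb.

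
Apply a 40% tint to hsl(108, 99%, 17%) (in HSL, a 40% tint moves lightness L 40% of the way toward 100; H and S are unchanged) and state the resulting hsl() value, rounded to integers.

hsl(108, 99%, 50%)

L moves 40% from 17 toward 100: 17 + 33.2 = 50.2 → 50.
H and S are unchanged.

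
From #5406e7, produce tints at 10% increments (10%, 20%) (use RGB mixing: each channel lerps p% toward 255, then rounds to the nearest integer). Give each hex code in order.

#5406e7 is rgb(84, 6, 231).
10%: (84 + 17.1 = 101.1→101, 6 + 24.9 = 30.9→31, 231 + 2.4 = 233.4→233) → #651fe9
20%: (84 + 34.2 = 118.2→118, 6 + 49.8 = 55.8→56, 231 + 4.8 = 235.8→236) → #7638ec

#651fe9, #7638ec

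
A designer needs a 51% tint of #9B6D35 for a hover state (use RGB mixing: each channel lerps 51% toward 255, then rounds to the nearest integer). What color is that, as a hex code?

#CEB79C

#9B6D35 is rgb(155, 109, 53).
Lerp each channel 51% toward 255:
  R: 155 + 0.51×(255−155) = 155 + 51 = 206 → 206
  G: 109 + 0.51×(255−109) = 109 + 74.46 = 183.46 → 183
  B: 53 + 0.51×(255−53) = 53 + 103.02 = 156.02 → 156
rgb(206, 183, 156) = #CEB79C.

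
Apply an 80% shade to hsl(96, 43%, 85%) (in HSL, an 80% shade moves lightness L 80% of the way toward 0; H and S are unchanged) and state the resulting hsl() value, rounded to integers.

hsl(96, 43%, 17%)

L moves 80% from 85 toward 0: 85 − 68 = 17 → 17.
H and S are unchanged.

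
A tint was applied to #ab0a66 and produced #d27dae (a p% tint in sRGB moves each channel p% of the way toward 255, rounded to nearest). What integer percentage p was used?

47%

#ab0a66 is rgb(171, 10, 102); #d27dae is rgb(210, 125, 174).
On the G channel (widest range): 125 ≈ 10 + (p/100)(255 − 10), so p ≈ 100×(125 − 10)/(255 − 10) = 11500/245 = 46.94.
p = 47 reproduces all three channels after rounding.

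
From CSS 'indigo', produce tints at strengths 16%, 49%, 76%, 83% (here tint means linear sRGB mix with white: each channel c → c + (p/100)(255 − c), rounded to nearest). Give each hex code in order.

CSS indigo is rgb(75, 0, 130).
16%: (75 + 28.8 = 103.8→104, 0 + 40.8 = 40.8→41, 130 + 20 = 150→150) → #682996
49%: (75 + 88.2 = 163.2→163, 0 + 124.95 = 124.95→125, 130 + 61.25 = 191.25→191) → #A37DBF
76%: (75 + 136.8 = 211.8→212, 0 + 193.8 = 193.8→194, 130 + 95 = 225→225) → #D4C2E1
83%: (75 + 149.4 = 224.4→224, 0 + 211.65 = 211.65→212, 130 + 103.75 = 233.75→234) → #E0D4EA

#682996, #A37DBF, #D4C2E1, #E0D4EA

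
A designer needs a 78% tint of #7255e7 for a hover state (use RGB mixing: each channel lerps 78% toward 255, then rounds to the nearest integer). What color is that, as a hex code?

#7255e7 is rgb(114, 85, 231).
Per channel, c → c + 0.78(255 − c):
  R: 114 + 0.78×(255−114) = 114 + 109.98 = 223.98 → 224
  G: 85 + 0.78×(255−85) = 85 + 132.6 = 217.6 → 218
  B: 231 + 0.78×(255−231) = 231 + 18.72 = 249.72 → 250
rgb(224, 218, 250) = #e0dafa.

#e0dafa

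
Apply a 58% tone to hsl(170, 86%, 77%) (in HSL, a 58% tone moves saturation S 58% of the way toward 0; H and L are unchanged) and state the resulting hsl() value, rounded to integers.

S moves 58% from 86 toward 0: 86 − 49.88 = 36.12 → 36.
H and L are unchanged.

hsl(170, 36%, 77%)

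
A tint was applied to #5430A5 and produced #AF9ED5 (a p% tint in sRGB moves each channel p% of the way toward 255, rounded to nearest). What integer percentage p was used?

53%

#5430A5 is rgb(84, 48, 165); #AF9ED5 is rgb(175, 158, 213).
On the G channel (widest range): 158 ≈ 48 + (p/100)(255 − 48), so p ≈ 100×(158 − 48)/(255 − 48) = 11000/207 = 53.14.
p = 53 reproduces all three channels after rounding.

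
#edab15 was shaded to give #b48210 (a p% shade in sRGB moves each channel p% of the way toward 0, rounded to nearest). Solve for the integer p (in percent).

#edab15 is rgb(237, 171, 21); #b48210 is rgb(180, 130, 16).
On the R channel (widest range): 180 ≈ 237 + (p/100)(0 − 237), so p ≈ 100×(180 − 237)/(0 − 237) = -5700/-237 = 24.05.
p = 24 reproduces all three channels after rounding.

24%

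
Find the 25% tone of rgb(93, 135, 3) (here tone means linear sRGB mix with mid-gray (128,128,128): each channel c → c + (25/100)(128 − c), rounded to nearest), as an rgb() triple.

Per channel, c → c + 0.25(128 − c):
  R: 93 + 0.25×(128−93) = 93 + 8.75 = 101.75 → 102
  G: 135 + 0.25×(128−135) = 135 − 1.75 = 133.25 → 133
  B: 3 + 31.25 = 34.25 → 34

rgb(102, 133, 34)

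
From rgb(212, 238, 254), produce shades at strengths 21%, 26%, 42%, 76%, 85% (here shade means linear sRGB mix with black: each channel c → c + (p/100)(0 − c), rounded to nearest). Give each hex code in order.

#a7bcc9, #9db0bc, #7b8a93, #33393d, #202426

21%: (212 − 44.52 = 167.48→167, 238 − 49.98 = 188.02→188, 254 − 53.34 = 200.66→201) → #a7bcc9
26%: (212 − 55.12 = 156.88→157, 238 − 61.88 = 176.12→176, 254 − 66.04 = 187.96→188) → #9db0bc
42%: (212 − 89.04 = 122.96→123, 238 − 99.96 = 138.04→138, 254 − 106.68 = 147.32→147) → #7b8a93
76%: (212 − 161.12 = 50.88→51, 238 − 180.88 = 57.12→57, 254 − 193.04 = 60.96→61) → #33393d
85%: (212 − 180.2 = 31.8→32, 238 − 202.3 = 35.7→36, 254 − 215.9 = 38.1→38) → #202426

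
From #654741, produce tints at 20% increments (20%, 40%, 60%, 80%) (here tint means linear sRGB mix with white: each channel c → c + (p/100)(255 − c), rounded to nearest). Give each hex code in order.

#846C67, #A3918D, #C1B5B3, #E0DAD9

#654741 is rgb(101, 71, 65).
20%: (101 + 30.8 = 131.8→132, 71 + 36.8 = 107.8→108, 65 + 38 = 103→103) → #846C67
40%: (101 + 61.6 = 162.6→163, 71 + 73.6 = 144.6→145, 65 + 76 = 141→141) → #A3918D
60%: (101 + 92.4 = 193.4→193, 71 + 110.4 = 181.4→181, 65 + 114 = 179→179) → #C1B5B3
80%: (101 + 123.2 = 224.2→224, 71 + 147.2 = 218.2→218, 65 + 152 = 217→217) → #E0DAD9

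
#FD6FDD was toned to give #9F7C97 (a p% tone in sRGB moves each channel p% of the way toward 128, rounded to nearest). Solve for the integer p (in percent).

#FD6FDD is rgb(253, 111, 221); #9F7C97 is rgb(159, 124, 151).
On the R channel (widest range): 159 ≈ 253 + (p/100)(128 − 253), so p ≈ 100×(159 − 253)/(128 − 253) = -9400/-125 = 75.20.
p = 75 reproduces all three channels after rounding.

75%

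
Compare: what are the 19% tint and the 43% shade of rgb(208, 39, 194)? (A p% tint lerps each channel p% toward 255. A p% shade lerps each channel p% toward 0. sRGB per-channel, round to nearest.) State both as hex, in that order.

19% tint:
  R: 208 + 0.19×(255−208) = 208 + 8.93 = 216.93 → 217
  G: 39 + 0.19×(255−39) = 39 + 41.04 = 80.04 → 80
  B: 194 + 0.19×(255−194) = 194 + 11.59 = 205.59 → 206
  → #D950CE
43% shade:
  R: 208 + 0.43×(0−208) = 208 − 89.44 = 118.56 → 119
  G: 39 + 0.43×(0−39) = 39 − 16.77 = 22.23 → 22
  B: 194 + 0.43×(0−194) = 194 − 83.42 = 110.58 → 111
  → #77166F

#D950CE, #77166F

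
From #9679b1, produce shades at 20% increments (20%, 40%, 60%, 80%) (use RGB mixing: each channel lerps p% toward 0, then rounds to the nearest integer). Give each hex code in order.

#9679b1 is rgb(150, 121, 177).
20%: (150 − 30 = 120→120, 121 − 24.2 = 96.8→97, 177 − 35.4 = 141.6→142) → #78618e
40%: (150 − 60 = 90→90, 121 − 48.4 = 72.6→73, 177 − 70.8 = 106.2→106) → #5a496a
60%: (150 − 90 = 60→60, 121 − 72.6 = 48.4→48, 177 − 106.2 = 70.8→71) → #3c3047
80%: (150 − 120 = 30→30, 121 − 96.8 = 24.2→24, 177 − 141.6 = 35.4→35) → #1e1823

#78618e, #5a496a, #3c3047, #1e1823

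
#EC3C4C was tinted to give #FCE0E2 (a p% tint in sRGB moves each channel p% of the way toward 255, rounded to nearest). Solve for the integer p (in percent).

84%

#EC3C4C is rgb(236, 60, 76); #FCE0E2 is rgb(252, 224, 226).
On the G channel (widest range): 224 ≈ 60 + (p/100)(255 − 60), so p ≈ 100×(224 − 60)/(255 − 60) = 16400/195 = 84.10.
p = 84 reproduces all three channels after rounding.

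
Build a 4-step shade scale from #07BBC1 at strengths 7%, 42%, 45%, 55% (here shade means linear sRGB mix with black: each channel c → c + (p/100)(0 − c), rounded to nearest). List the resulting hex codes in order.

#07AEB3, #046C70, #04676A, #035457

#07BBC1 is rgb(7, 187, 193).
7%: (7→7, 187 − 13.09 = 173.91→174, 193 − 13.51 = 179.49→179) → #07AEB3
42%: (7 − 2.94 = 4.06→4, 187 − 78.54 = 108.46→108, 193 − 81.06 = 111.94→112) → #046C70
45%: (7 − 3.15 = 3.85→4, 187 − 84.15 = 102.85→103, 193 − 86.85 = 106.15→106) → #04676A
55%: (7 − 3.85 = 3.15→3, 187 − 102.85 = 84.15→84, 193 − 106.15 = 86.85→87) → #035457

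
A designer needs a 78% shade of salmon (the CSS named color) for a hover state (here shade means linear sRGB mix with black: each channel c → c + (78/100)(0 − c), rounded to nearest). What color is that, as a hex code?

CSS salmon is rgb(250, 128, 114).
Lerp each channel 78% toward 0:
  R: 250 + 0.78×(0−250) = 250 − 195 = 55 → 55
  G: 128 − 99.84 = 28.16 → 28
  B: 114 − 88.92 = 25.08 → 25
rgb(55, 28, 25) = #371C19.

#371C19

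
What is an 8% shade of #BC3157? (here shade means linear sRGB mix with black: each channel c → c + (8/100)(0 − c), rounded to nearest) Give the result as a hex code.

#BC3157 is rgb(188, 49, 87).
An 8% shade moves each channel 8% toward 0:
  R: 188 + 0.08×(0−188) = 188 − 15.04 = 172.96 → 173
  G: 49 + 0.08×(0−49) = 49 − 3.92 = 45.08 → 45
  B: 87 + 0.08×(0−87) = 87 − 6.96 = 80.04 → 80
rgb(173, 45, 80) = #AD2D50.

#AD2D50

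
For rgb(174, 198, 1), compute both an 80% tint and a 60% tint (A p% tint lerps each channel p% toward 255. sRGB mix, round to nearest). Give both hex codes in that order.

80% tint:
  R: 174 + 64.8 = 238.8 → 239
  G: 198 + 0.8×(255−198) = 198 + 45.6 = 243.6 → 244
  B: 1 + 203.2 = 204.2 → 204
  → #eff4cc
60% tint:
  R: 174 + 0.6×(255−174) = 174 + 48.6 = 222.6 → 223
  G: 198 + 0.6×(255−198) = 198 + 34.2 = 232.2 → 232
  B: 1 + 152.4 = 153.4 → 153
  → #dfe899

#eff4cc, #dfe899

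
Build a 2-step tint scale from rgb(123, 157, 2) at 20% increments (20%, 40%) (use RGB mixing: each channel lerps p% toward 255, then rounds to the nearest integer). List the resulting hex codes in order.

#95b135, #b0c467

20%: (123 + 26.4 = 149.4→149, 157 + 19.6 = 176.6→177, 2 + 50.6 = 52.6→53) → #95b135
40%: (123 + 52.8 = 175.8→176, 157 + 39.2 = 196.2→196, 2 + 101.2 = 103.2→103) → #b0c467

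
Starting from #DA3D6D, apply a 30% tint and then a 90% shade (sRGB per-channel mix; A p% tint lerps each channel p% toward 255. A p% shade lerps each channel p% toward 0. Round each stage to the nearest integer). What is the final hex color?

#170C0F

#DA3D6D is rgb(218, 61, 109).
Lerp each channel 30% toward 255:
  R: 218 + 0.3×(255−218) = 218 + 11.1 = 229.1 → 229
  G: 61 + 0.3×(255−61) = 61 + 58.2 = 119.2 → 119
  B: 109 + 43.8 = 152.8 → 153
After the tint: rgb(229, 119, 153) = #E57799.
Per channel, c → c + 0.9(0 − c):
  R: 229 + 0.9×(0−229) = 229 − 206.1 = 22.9 → 23
  G: 119 + 0.9×(0−119) = 119 − 107.1 = 11.9 → 12
  B: 153 + 0.9×(0−153) = 153 − 137.7 = 15.3 → 15
rgb(23, 12, 15) = #170C0F.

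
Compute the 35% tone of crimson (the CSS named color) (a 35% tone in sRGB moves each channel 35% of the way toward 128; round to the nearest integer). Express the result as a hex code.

#BC3A54

CSS crimson is rgb(220, 20, 60).
Lerp each channel 35% toward 128:
  R: 220 − 32.2 = 187.8 → 188
  G: 20 + 0.35×(128−20) = 20 + 37.8 = 57.8 → 58
  B: 60 + 23.8 = 83.8 → 84
rgb(188, 58, 84) = #BC3A54.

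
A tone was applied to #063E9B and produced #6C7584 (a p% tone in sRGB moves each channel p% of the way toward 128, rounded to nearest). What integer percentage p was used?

#063E9B is rgb(6, 62, 155); #6C7584 is rgb(108, 117, 132).
On the R channel (widest range): 108 ≈ 6 + (p/100)(128 − 6), so p ≈ 100×(108 − 6)/(128 − 6) = 10200/122 = 83.61.
p = 84 reproduces all three channels after rounding.

84%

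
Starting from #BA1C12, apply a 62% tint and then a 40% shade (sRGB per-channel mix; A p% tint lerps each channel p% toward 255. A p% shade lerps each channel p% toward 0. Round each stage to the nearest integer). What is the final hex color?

#BA1C12 is rgb(186, 28, 18).
A 62% tint moves each channel 62% toward 255:
  R: 186 + 0.62×(255−186) = 186 + 42.78 = 228.78 → 229
  G: 28 + 140.74 = 168.74 → 169
  B: 18 + 146.94 = 164.94 → 165
After the tint: rgb(229, 169, 165) = #E5A9A5.
Lerp each channel 40% toward 0:
  R: 229 − 91.6 = 137.4 → 137
  G: 169 + 0.4×(0−169) = 169 − 67.6 = 101.4 → 101
  B: 165 − 66 = 99 → 99
rgb(137, 101, 99) = #896563.

#896563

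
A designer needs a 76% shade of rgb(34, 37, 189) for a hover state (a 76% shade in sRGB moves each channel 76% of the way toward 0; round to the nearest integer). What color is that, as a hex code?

A 76% shade moves each channel 76% toward 0:
  R: 34 − 25.84 = 8.16 → 8
  G: 37 − 28.12 = 8.88 → 9
  B: 189 − 143.64 = 45.36 → 45
rgb(8, 9, 45) = #08092d.

#08092d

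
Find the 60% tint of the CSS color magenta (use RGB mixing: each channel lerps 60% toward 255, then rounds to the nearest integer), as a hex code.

#FF99FF

CSS magenta is rgb(255, 0, 255).
Per channel, c → c + 0.6(255 − c):
  R: 255 + 0 = 255 → 255
  G: 0 + 0.6×(255−0) = 0 + 153 = 153 → 153
  B: 255 + 0 = 255 → 255
rgb(255, 153, 255) = #FF99FF.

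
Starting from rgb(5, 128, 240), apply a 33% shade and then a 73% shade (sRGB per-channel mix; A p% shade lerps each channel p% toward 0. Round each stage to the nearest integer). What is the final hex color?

Per channel, c → c + 0.33(0 − c):
  R: 5 − 1.65 = 3.35 → 3
  G: 128 + 0.33×(0−128) = 128 − 42.24 = 85.76 → 86
  B: 240 + 0.33×(0−240) = 240 − 79.2 = 160.8 → 161
After the shade: rgb(3, 86, 161) = #0356A1.
Per channel, c → c + 0.73(0 − c):
  R: 3 + 0.73×(0−3) = 3 − 2.19 = 0.81 → 1
  G: 86 − 62.78 = 23.22 → 23
  B: 161 − 117.53 = 43.47 → 43
rgb(1, 23, 43) = #01172B.

#01172B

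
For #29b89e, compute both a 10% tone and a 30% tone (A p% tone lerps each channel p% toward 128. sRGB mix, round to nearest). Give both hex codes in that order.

#32b29b, #43a795

#29b89e is rgb(41, 184, 158).
10% tone:
  R: 41 + 0.1×(128−41) = 41 + 8.7 = 49.7 → 50
  G: 184 + 0.1×(128−184) = 184 − 5.6 = 178.4 → 178
  B: 158 + 0.1×(128−158) = 158 − 3 = 155 → 155
  → #32b29b
30% tone:
  R: 41 + 0.3×(128−41) = 41 + 26.1 = 67.1 → 67
  G: 184 − 16.8 = 167.2 → 167
  B: 158 + 0.3×(128−158) = 158 − 9 = 149 → 149
  → #43a795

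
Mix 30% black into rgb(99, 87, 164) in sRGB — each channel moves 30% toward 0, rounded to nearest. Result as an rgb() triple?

rgb(69, 61, 115)

Lerp each channel 30% toward 0:
  R: 99 + 0.3×(0−99) = 99 − 29.7 = 69.3 → 69
  G: 87 − 26.1 = 60.9 → 61
  B: 164 + 0.3×(0−164) = 164 − 49.2 = 114.8 → 115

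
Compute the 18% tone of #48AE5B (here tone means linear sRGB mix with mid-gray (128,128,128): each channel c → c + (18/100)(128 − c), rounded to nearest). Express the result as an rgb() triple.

#48AE5B is rgb(72, 174, 91).
Lerp each channel 18% toward 128:
  R: 72 + 10.08 = 82.08 → 82
  G: 174 + 0.18×(128−174) = 174 − 8.28 = 165.72 → 166
  B: 91 + 0.18×(128−91) = 91 + 6.66 = 97.66 → 98

rgb(82, 166, 98)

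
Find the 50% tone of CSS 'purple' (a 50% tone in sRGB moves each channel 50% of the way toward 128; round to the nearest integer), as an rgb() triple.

CSS purple is rgb(128, 0, 128).
Lerp each channel 50% toward 128:
  R: 128 + 0.5×(128−128) = 128 + 0 = 128 → 128
  G: 0 + 64 = 64 → 64
  B: 128 + 0.5×(128−128) = 128 + 0 = 128 → 128

rgb(128, 64, 128)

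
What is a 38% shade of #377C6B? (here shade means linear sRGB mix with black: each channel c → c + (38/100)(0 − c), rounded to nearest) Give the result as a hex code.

#224D42

#377C6B is rgb(55, 124, 107).
Per channel, c → c + 0.38(0 − c):
  R: 55 + 0.38×(0−55) = 55 − 20.9 = 34.1 → 34
  G: 124 − 47.12 = 76.88 → 77
  B: 107 − 40.66 = 66.34 → 66
rgb(34, 77, 66) = #224D42.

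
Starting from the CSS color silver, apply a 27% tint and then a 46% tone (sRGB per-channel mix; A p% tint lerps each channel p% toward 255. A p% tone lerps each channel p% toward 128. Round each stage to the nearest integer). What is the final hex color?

#acacac

CSS silver is rgb(192, 192, 192).
Lerp each channel 27% toward 255:
  R: 192 + 17.01 = 209.01 → 209
  G: 192 + 17.01 = 209.01 → 209
  B: 192 + 17.01 = 209.01 → 209
After the tint: rgb(209, 209, 209) = #d1d1d1.
Lerp each channel 46% toward 128:
  R: 209 + 0.46×(128−209) = 209 − 37.26 = 171.74 → 172
  G: 209 + 0.46×(128−209) = 209 − 37.26 = 171.74 → 172
  B: 209 + 0.46×(128−209) = 209 − 37.26 = 171.74 → 172
rgb(172, 172, 172) = #acacac.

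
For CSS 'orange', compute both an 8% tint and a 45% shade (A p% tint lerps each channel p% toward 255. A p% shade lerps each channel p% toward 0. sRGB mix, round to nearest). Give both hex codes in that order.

#FFAC14, #8C5B00

CSS orange is rgb(255, 165, 0).
8% tint:
  R: 255 + 0.08×(255−255) = 255 + 0 = 255 → 255
  G: 165 + 0.08×(255−165) = 165 + 7.2 = 172.2 → 172
  B: 0 + 20.4 = 20.4 → 20
  → #FFAC14
45% shade:
  R: 255 + 0.45×(0−255) = 255 − 114.75 = 140.25 → 140
  G: 165 + 0.45×(0−165) = 165 − 74.25 = 90.75 → 91
  B: 0 + 0.45×(0−0) = 0 + 0 = 0 → 0
  → #8C5B00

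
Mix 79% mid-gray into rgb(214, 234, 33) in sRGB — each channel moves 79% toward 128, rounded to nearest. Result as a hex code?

Lerp each channel 79% toward 128:
  R: 214 − 67.94 = 146.06 → 146
  G: 234 + 0.79×(128−234) = 234 − 83.74 = 150.26 → 150
  B: 33 + 0.79×(128−33) = 33 + 75.05 = 108.05 → 108
rgb(146, 150, 108) = #92966C.

#92966C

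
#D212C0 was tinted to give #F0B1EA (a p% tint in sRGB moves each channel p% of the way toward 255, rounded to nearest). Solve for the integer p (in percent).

67%

#D212C0 is rgb(210, 18, 192); #F0B1EA is rgb(240, 177, 234).
On the G channel (widest range): 177 ≈ 18 + (p/100)(255 − 18), so p ≈ 100×(177 − 18)/(255 − 18) = 15900/237 = 67.09.
p = 67 reproduces all three channels after rounding.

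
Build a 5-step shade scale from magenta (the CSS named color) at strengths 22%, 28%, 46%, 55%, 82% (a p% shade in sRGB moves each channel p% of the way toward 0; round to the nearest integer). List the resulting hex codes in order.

#c700c7, #b800b8, #8a008a, #730073, #2e002e

CSS magenta is rgb(255, 0, 255).
22%: (255 − 56.1 = 198.9→199, 0→0, 255 − 56.1 = 198.9→199) → #c700c7
28%: (255 − 71.4 = 183.6→184, 0→0, 255 − 71.4 = 183.6→184) → #b800b8
46%: (255 − 117.3 = 137.7→138, 0→0, 255 − 117.3 = 137.7→138) → #8a008a
55%: (255 − 140.25 = 114.75→115, 0→0, 255 − 140.25 = 114.75→115) → #730073
82%: (255 − 209.1 = 45.9→46, 0→0, 255 − 209.1 = 45.9→46) → #2e002e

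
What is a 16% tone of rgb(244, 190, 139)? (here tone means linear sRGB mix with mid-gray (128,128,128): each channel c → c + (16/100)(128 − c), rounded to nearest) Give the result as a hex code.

Lerp each channel 16% toward 128:
  R: 244 + 0.16×(128−244) = 244 − 18.56 = 225.44 → 225
  G: 190 + 0.16×(128−190) = 190 − 9.92 = 180.08 → 180
  B: 139 − 1.76 = 137.24 → 137
rgb(225, 180, 137) = #e1b489.

#e1b489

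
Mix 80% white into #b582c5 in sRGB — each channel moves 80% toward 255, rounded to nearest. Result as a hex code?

#b582c5 is rgb(181, 130, 197).
Per channel, c → c + 0.8(255 − c):
  R: 181 + 59.2 = 240.2 → 240
  G: 130 + 100 = 230 → 230
  B: 197 + 0.8×(255−197) = 197 + 46.4 = 243.4 → 243
rgb(240, 230, 243) = #f0e6f3.

#f0e6f3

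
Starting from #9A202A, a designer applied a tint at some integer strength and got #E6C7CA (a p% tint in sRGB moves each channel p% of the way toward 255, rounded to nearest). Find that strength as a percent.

#9A202A is rgb(154, 32, 42); #E6C7CA is rgb(230, 199, 202).
On the G channel (widest range): 199 ≈ 32 + (p/100)(255 − 32), so p ≈ 100×(199 − 32)/(255 − 32) = 16700/223 = 74.89.
p = 75 reproduces all three channels after rounding.

75%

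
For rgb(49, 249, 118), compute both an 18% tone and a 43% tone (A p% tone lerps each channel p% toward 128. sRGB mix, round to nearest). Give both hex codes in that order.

18% tone:
  R: 49 + 0.18×(128−49) = 49 + 14.22 = 63.22 → 63
  G: 249 + 0.18×(128−249) = 249 − 21.78 = 227.22 → 227
  B: 118 + 0.18×(128−118) = 118 + 1.8 = 119.8 → 120
  → #3fe378
43% tone:
  R: 49 + 33.97 = 82.97 → 83
  G: 249 + 0.43×(128−249) = 249 − 52.03 = 196.97 → 197
  B: 118 + 4.3 = 122.3 → 122
  → #53c57a

#3fe378, #53c57a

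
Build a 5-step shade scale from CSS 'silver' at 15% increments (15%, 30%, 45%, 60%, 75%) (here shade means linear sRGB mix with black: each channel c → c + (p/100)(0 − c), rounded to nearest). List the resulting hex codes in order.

#A3A3A3, #868686, #6A6A6A, #4D4D4D, #303030

CSS silver is rgb(192, 192, 192).
15%: (192 − 28.8 = 163.2→163, 192 − 28.8 = 163.2→163, 192 − 28.8 = 163.2→163) → #A3A3A3
30%: (192 − 57.6 = 134.4→134, 192 − 57.6 = 134.4→134, 192 − 57.6 = 134.4→134) → #868686
45%: (192 − 86.4 = 105.6→106, 192 − 86.4 = 105.6→106, 192 − 86.4 = 105.6→106) → #6A6A6A
60%: (192 − 115.2 = 76.8→77, 192 − 115.2 = 76.8→77, 192 − 115.2 = 76.8→77) → #4D4D4D
75%: (192 − 144 = 48→48, 192 − 144 = 48→48, 192 − 144 = 48→48) → #303030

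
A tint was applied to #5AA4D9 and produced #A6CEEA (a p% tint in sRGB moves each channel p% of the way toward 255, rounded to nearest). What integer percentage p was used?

#5AA4D9 is rgb(90, 164, 217); #A6CEEA is rgb(166, 206, 234).
On the R channel (widest range): 166 ≈ 90 + (p/100)(255 − 90), so p ≈ 100×(166 − 90)/(255 − 90) = 7600/165 = 46.06.
p = 46 reproduces all three channels after rounding.

46%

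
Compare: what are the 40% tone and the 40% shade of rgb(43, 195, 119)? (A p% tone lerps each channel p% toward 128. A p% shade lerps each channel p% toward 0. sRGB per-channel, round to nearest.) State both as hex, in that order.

40% tone:
  R: 43 + 0.4×(128−43) = 43 + 34 = 77 → 77
  G: 195 + 0.4×(128−195) = 195 − 26.8 = 168.2 → 168
  B: 119 + 0.4×(128−119) = 119 + 3.6 = 122.6 → 123
  → #4DA87B
40% shade:
  R: 43 + 0.4×(0−43) = 43 − 17.2 = 25.8 → 26
  G: 195 + 0.4×(0−195) = 195 − 78 = 117 → 117
  B: 119 + 0.4×(0−119) = 119 − 47.6 = 71.4 → 71
  → #1A7547

#4DA87B, #1A7547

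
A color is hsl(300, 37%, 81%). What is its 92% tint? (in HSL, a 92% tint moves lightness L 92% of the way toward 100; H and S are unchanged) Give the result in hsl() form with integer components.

L moves 92% from 81 toward 100: 81 + 17.48 = 98.48 → 98.
H and S are unchanged.

hsl(300, 37%, 98%)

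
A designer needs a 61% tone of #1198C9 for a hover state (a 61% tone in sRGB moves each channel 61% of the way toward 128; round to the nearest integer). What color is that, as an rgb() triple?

#1198C9 is rgb(17, 152, 201).
A 61% tone moves each channel 61% toward 128:
  R: 17 + 0.61×(128−17) = 17 + 67.71 = 84.71 → 85
  G: 152 − 14.64 = 137.36 → 137
  B: 201 − 44.53 = 156.47 → 156

rgb(85, 137, 156)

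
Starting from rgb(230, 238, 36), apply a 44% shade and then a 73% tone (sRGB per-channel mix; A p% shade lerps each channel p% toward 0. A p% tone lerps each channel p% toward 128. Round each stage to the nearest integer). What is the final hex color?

Lerp each channel 44% toward 0:
  R: 230 − 101.2 = 128.8 → 129
  G: 238 + 0.44×(0−238) = 238 − 104.72 = 133.28 → 133
  B: 36 − 15.84 = 20.16 → 20
After the shade: rgb(129, 133, 20) = #818514.
Lerp each channel 73% toward 128:
  R: 129 + 0.73×(128−129) = 129 − 0.73 = 128.27 → 128
  G: 133 + 0.73×(128−133) = 133 − 3.65 = 129.35 → 129
  B: 20 + 0.73×(128−20) = 20 + 78.84 = 98.84 → 99
rgb(128, 129, 99) = #808163.

#808163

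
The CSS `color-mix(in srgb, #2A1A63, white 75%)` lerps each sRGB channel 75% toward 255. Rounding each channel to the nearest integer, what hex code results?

#CAC6D8

#2A1A63 is rgb(42, 26, 99).
Lerp each channel 75% toward 255:
  R: 42 + 0.75×(255−42) = 42 + 159.75 = 201.75 → 202
  G: 26 + 0.75×(255−26) = 26 + 171.75 = 197.75 → 198
  B: 99 + 0.75×(255−99) = 99 + 117 = 216 → 216
rgb(202, 198, 216) = #CAC6D8.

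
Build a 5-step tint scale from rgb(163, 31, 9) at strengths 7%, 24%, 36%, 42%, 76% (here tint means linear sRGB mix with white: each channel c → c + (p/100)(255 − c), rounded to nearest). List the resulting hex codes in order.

#a92f1a, #b95544, #c47062, #ca7d70, #e9c9c4

7%: (163 + 6.44 = 169.44→169, 31 + 15.68 = 46.68→47, 9 + 17.22 = 26.22→26) → #a92f1a
24%: (163 + 22.08 = 185.08→185, 31 + 53.76 = 84.76→85, 9 + 59.04 = 68.04→68) → #b95544
36%: (163 + 33.12 = 196.12→196, 31 + 80.64 = 111.64→112, 9 + 88.56 = 97.56→98) → #c47062
42%: (163 + 38.64 = 201.64→202, 31 + 94.08 = 125.08→125, 9 + 103.32 = 112.32→112) → #ca7d70
76%: (163 + 69.92 = 232.92→233, 31 + 170.24 = 201.24→201, 9 + 186.96 = 195.96→196) → #e9c9c4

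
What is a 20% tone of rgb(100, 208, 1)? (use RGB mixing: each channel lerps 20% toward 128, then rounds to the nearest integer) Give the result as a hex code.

Per channel, c → c + 0.2(128 − c):
  R: 100 + 5.6 = 105.6 → 106
  G: 208 + 0.2×(128−208) = 208 − 16 = 192 → 192
  B: 1 + 0.2×(128−1) = 1 + 25.4 = 26.4 → 26
rgb(106, 192, 26) = #6AC01A.

#6AC01A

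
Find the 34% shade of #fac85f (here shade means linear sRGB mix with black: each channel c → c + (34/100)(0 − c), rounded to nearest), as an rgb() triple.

#fac85f is rgb(250, 200, 95).
Per channel, c → c + 0.34(0 − c):
  R: 250 + 0.34×(0−250) = 250 − 85 = 165 → 165
  G: 200 − 68 = 132 → 132
  B: 95 + 0.34×(0−95) = 95 − 32.3 = 62.7 → 63

rgb(165, 132, 63)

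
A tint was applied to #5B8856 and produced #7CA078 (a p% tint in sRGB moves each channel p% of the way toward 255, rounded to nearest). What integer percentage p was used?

#5B8856 is rgb(91, 136, 86); #7CA078 is rgb(124, 160, 120).
On the B channel (widest range): 120 ≈ 86 + (p/100)(255 − 86), so p ≈ 100×(120 − 86)/(255 − 86) = 3400/169 = 20.12.
p = 20 reproduces all three channels after rounding.

20%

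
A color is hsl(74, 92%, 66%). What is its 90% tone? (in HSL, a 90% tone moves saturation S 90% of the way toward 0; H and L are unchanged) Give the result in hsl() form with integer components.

hsl(74, 9%, 66%)

S moves 90% from 92 toward 0: 92 − 82.8 = 9.2 → 9.
H and L are unchanged.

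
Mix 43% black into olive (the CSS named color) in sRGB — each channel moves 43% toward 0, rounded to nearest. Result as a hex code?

CSS olive is rgb(128, 128, 0).
Lerp each channel 43% toward 0:
  R: 128 + 0.43×(0−128) = 128 − 55.04 = 72.96 → 73
  G: 128 − 55.04 = 72.96 → 73
  B: 0 + 0.43×(0−0) = 0 + 0 = 0 → 0
rgb(73, 73, 0) = #494900.

#494900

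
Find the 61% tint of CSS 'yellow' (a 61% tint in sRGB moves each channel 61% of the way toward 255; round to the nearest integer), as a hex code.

CSS yellow is rgb(255, 255, 0).
A 61% tint moves each channel 61% toward 255:
  R: 255 + 0 = 255 → 255
  G: 255 + 0.61×(255−255) = 255 + 0 = 255 → 255
  B: 0 + 0.61×(255−0) = 0 + 155.55 = 155.55 → 156
rgb(255, 255, 156) = #FFFF9C.

#FFFF9C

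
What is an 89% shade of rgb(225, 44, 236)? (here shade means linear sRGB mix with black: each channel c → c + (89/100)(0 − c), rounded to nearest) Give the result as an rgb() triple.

rgb(25, 5, 26)

Per channel, c → c + 0.89(0 − c):
  R: 225 + 0.89×(0−225) = 225 − 200.25 = 24.75 → 25
  G: 44 − 39.16 = 4.84 → 5
  B: 236 + 0.89×(0−236) = 236 − 210.04 = 25.96 → 26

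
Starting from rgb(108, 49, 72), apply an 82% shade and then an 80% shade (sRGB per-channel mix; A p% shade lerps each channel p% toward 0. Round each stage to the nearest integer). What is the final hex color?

#040203

Per channel, c → c + 0.82(0 − c):
  R: 108 + 0.82×(0−108) = 108 − 88.56 = 19.44 → 19
  G: 49 − 40.18 = 8.82 → 9
  B: 72 − 59.04 = 12.96 → 13
After the shade: rgb(19, 9, 13) = #13090D.
An 80% shade moves each channel 80% toward 0:
  R: 19 − 15.2 = 3.8 → 4
  G: 9 − 7.2 = 1.8 → 2
  B: 13 − 10.4 = 2.6 → 3
rgb(4, 2, 3) = #040203.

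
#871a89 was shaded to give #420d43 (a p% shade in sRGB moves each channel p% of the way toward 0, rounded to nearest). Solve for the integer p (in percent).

#871a89 is rgb(135, 26, 137); #420d43 is rgb(66, 13, 67).
On the B channel (widest range): 67 ≈ 137 + (p/100)(0 − 137), so p ≈ 100×(67 − 137)/(0 − 137) = -7000/-137 = 51.09.
p = 51 reproduces all three channels after rounding.

51%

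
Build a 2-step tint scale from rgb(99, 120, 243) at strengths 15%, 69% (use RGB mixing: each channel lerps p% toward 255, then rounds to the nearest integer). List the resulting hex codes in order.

#7A8CF5, #CFD5FB

15%: (99 + 23.4 = 122.4→122, 120 + 20.25 = 140.25→140, 243 + 1.8 = 244.8→245) → #7A8CF5
69%: (99 + 107.64 = 206.64→207, 120 + 93.15 = 213.15→213, 243 + 8.28 = 251.28→251) → #CFD5FB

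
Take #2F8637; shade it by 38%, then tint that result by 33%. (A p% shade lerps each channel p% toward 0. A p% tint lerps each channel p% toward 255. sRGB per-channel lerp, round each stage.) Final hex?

#688C6B

#2F8637 is rgb(47, 134, 55).
Lerp each channel 38% toward 0:
  R: 47 − 17.86 = 29.14 → 29
  G: 134 + 0.38×(0−134) = 134 − 50.92 = 83.08 → 83
  B: 55 − 20.9 = 34.1 → 34
After the shade: rgb(29, 83, 34) = #1D5322.
A 33% tint moves each channel 33% toward 255:
  R: 29 + 0.33×(255−29) = 29 + 74.58 = 103.58 → 104
  G: 83 + 56.76 = 139.76 → 140
  B: 34 + 72.93 = 106.93 → 107
rgb(104, 140, 107) = #688C6B.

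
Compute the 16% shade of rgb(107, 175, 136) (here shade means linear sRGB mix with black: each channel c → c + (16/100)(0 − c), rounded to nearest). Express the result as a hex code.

#5a9372

Lerp each channel 16% toward 0:
  R: 107 + 0.16×(0−107) = 107 − 17.12 = 89.88 → 90
  G: 175 + 0.16×(0−175) = 175 − 28 = 147 → 147
  B: 136 + 0.16×(0−136) = 136 − 21.76 = 114.24 → 114
rgb(90, 147, 114) = #5a9372.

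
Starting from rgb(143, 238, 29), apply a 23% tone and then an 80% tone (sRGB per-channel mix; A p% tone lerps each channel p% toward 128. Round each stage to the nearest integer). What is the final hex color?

#829171

Per channel, c → c + 0.23(128 − c):
  R: 143 − 3.45 = 139.55 → 140
  G: 238 − 25.3 = 212.7 → 213
  B: 29 + 0.23×(128−29) = 29 + 22.77 = 51.77 → 52
After the tone: rgb(140, 213, 52) = #8CD534.
Per channel, c → c + 0.8(128 − c):
  R: 140 + 0.8×(128−140) = 140 − 9.6 = 130.4 → 130
  G: 213 − 68 = 145 → 145
  B: 52 + 0.8×(128−52) = 52 + 60.8 = 112.8 → 113
rgb(130, 145, 113) = #829171.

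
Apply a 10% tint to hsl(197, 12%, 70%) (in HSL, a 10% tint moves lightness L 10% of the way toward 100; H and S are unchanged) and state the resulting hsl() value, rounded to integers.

hsl(197, 12%, 73%)

L moves 10% from 70 toward 100: 70 + 3 = 73 → 73.
H and S are unchanged.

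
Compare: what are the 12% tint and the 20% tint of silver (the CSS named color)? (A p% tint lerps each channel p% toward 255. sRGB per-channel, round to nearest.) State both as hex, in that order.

#C8C8C8, #CDCDCD

CSS silver is rgb(192, 192, 192).
12% tint:
  R: 192 + 7.56 = 199.56 → 200
  G: 192 + 7.56 = 199.56 → 200
  B: 192 + 0.12×(255−192) = 192 + 7.56 = 199.56 → 200
  → #C8C8C8
20% tint:
  R: 192 + 0.2×(255−192) = 192 + 12.6 = 204.6 → 205
  G: 192 + 12.6 = 204.6 → 205
  B: 192 + 0.2×(255−192) = 192 + 12.6 = 204.6 → 205
  → #CDCDCD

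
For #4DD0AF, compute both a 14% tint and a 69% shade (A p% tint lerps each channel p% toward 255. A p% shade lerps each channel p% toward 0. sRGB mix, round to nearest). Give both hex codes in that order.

#66D7BA, #184036

#4DD0AF is rgb(77, 208, 175).
14% tint:
  R: 77 + 0.14×(255−77) = 77 + 24.92 = 101.92 → 102
  G: 208 + 6.58 = 214.58 → 215
  B: 175 + 11.2 = 186.2 → 186
  → #66D7BA
69% shade:
  R: 77 + 0.69×(0−77) = 77 − 53.13 = 23.87 → 24
  G: 208 + 0.69×(0−208) = 208 − 143.52 = 64.48 → 64
  B: 175 + 0.69×(0−175) = 175 − 120.75 = 54.25 → 54
  → #184036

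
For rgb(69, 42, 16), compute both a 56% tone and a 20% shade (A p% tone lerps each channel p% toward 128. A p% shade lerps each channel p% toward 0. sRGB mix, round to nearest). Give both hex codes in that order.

56% tone:
  R: 69 + 0.56×(128−69) = 69 + 33.04 = 102.04 → 102
  G: 42 + 48.16 = 90.16 → 90
  B: 16 + 62.72 = 78.72 → 79
  → #665A4F
20% shade:
  R: 69 + 0.2×(0−69) = 69 − 13.8 = 55.2 → 55
  G: 42 + 0.2×(0−42) = 42 − 8.4 = 33.6 → 34
  B: 16 + 0.2×(0−16) = 16 − 3.2 = 12.8 → 13
  → #37220D

#665A4F, #37220D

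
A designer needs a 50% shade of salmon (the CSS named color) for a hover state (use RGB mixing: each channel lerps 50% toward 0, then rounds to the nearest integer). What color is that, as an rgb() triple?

CSS salmon is rgb(250, 128, 114).
Per channel, c → c + 0.5(0 − c):
  R: 250 + 0.5×(0−250) = 250 − 125 = 125 → 125
  G: 128 + 0.5×(0−128) = 128 − 64 = 64 → 64
  B: 114 + 0.5×(0−114) = 114 − 57 = 57 → 57

rgb(125, 64, 57)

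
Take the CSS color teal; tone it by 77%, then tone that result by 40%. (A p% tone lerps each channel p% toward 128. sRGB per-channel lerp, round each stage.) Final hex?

CSS teal is rgb(0, 128, 128).
A 77% tone moves each channel 77% toward 128:
  R: 0 + 0.77×(128−0) = 0 + 98.56 = 98.56 → 99
  G: 128 + 0 = 128 → 128
  B: 128 + 0 = 128 → 128
After the tone: rgb(99, 128, 128) = #638080.
Per channel, c → c + 0.4(128 − c):
  R: 99 + 11.6 = 110.6 → 111
  G: 128 + 0.4×(128−128) = 128 + 0 = 128 → 128
  B: 128 + 0 = 128 → 128
rgb(111, 128, 128) = #6f8080.

#6f8080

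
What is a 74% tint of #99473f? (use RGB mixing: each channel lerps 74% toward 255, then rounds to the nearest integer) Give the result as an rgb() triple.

rgb(228, 207, 205)

#99473f is rgb(153, 71, 63).
A 74% tint moves each channel 74% toward 255:
  R: 153 + 0.74×(255−153) = 153 + 75.48 = 228.48 → 228
  G: 71 + 0.74×(255−71) = 71 + 136.16 = 207.16 → 207
  B: 63 + 0.74×(255−63) = 63 + 142.08 = 205.08 → 205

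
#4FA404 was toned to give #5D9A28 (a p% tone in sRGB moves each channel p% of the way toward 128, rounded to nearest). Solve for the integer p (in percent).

#4FA404 is rgb(79, 164, 4); #5D9A28 is rgb(93, 154, 40).
On the B channel (widest range): 40 ≈ 4 + (p/100)(128 − 4), so p ≈ 100×(40 − 4)/(128 − 4) = 3600/124 = 29.03.
p = 29 reproduces all three channels after rounding.

29%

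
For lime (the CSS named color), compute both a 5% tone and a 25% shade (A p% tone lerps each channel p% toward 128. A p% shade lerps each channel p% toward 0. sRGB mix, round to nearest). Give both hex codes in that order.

CSS lime is rgb(0, 255, 0).
5% tone:
  R: 0 + 6.4 = 6.4 → 6
  G: 255 − 6.35 = 248.65 → 249
  B: 0 + 0.05×(128−0) = 0 + 6.4 = 6.4 → 6
  → #06f906
25% shade:
  R: 0 + 0.25×(0−0) = 0 + 0 = 0 → 0
  G: 255 + 0.25×(0−255) = 255 − 63.75 = 191.25 → 191
  B: 0 + 0.25×(0−0) = 0 + 0 = 0 → 0
  → #00bf00

#06f906, #00bf00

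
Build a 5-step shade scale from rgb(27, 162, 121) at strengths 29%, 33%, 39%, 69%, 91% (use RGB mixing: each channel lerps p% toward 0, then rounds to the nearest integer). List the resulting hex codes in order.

#137356, #126d51, #10634a, #083226, #020f0b

29%: (27 − 7.83 = 19.17→19, 162 − 46.98 = 115.02→115, 121 − 35.09 = 85.91→86) → #137356
33%: (27 − 8.91 = 18.09→18, 162 − 53.46 = 108.54→109, 121 − 39.93 = 81.07→81) → #126d51
39%: (27 − 10.53 = 16.47→16, 162 − 63.18 = 98.82→99, 121 − 47.19 = 73.81→74) → #10634a
69%: (27 − 18.63 = 8.37→8, 162 − 111.78 = 50.22→50, 121 − 83.49 = 37.51→38) → #083226
91%: (27 − 24.57 = 2.43→2, 162 − 147.42 = 14.58→15, 121 − 110.11 = 10.89→11) → #020f0b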